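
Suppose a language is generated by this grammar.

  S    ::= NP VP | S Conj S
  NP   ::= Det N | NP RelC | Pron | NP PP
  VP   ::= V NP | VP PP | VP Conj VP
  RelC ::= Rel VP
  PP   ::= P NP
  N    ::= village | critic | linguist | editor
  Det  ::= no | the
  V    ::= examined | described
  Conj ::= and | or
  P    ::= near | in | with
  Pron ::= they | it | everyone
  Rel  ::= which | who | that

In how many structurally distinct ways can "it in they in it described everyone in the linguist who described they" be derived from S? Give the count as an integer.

6

Two of the 6 distinct bracketings:
[S [NP [NP [Pron it]] [PP [P in] [NP [NP [Pron they]] [PP [P in] [NP [Pron it]]]]]] [VP [V described] [NP [NP [NP [Pron everyone]] [PP [P in] [NP [Det the] [N linguist]]]] [RelC [Rel who] [VP [V described] [NP [Pron they]]]]]]]
[S [NP [NP [Pron it]] [PP [P in] [NP [NP [Pron they]] [PP [P in] [NP [Pron it]]]]]] [VP [V described] [NP [NP [Pron everyone]] [PP [P in] [NP [NP [Det the] [N linguist]] [RelC [Rel who] [VP [V described] [NP [Pron they]]]]]]]]]
The trees differ in how a recursive rule is bracketed over the same span.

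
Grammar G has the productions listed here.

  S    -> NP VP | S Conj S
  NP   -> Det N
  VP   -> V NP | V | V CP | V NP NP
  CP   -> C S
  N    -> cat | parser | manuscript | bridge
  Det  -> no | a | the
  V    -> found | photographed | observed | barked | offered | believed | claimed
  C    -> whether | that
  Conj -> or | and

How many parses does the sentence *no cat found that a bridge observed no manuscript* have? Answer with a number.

1

[S [NP [Det no] [N cat]] [VP [V found] [CP [C that] [S [NP [Det a] [N bridge]] [VP [V observed] [NP [Det no] [N manuscript]]]]]]]
No rule offers an alternative attachment or grouping for any span, so this is the only derivation.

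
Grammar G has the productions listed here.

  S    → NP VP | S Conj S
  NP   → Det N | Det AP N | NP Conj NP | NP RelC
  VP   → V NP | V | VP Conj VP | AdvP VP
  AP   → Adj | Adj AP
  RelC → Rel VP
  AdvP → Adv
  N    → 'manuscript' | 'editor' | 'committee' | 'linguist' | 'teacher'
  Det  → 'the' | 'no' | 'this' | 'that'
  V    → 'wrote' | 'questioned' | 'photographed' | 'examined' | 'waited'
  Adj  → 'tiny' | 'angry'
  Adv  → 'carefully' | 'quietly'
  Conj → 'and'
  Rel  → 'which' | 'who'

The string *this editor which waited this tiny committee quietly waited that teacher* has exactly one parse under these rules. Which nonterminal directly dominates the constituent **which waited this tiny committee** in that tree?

NP

S
  NP
    NP
      Det: this
      N: editor
    RelC
      Rel: which
      VP
        V: waited
        NP
          Det: this
          AP
            Adj: tiny
          N: committee
  VP
    AdvP
      Adv: quietly
    VP
      V: waited
      NP
        Det: that
        N: teacher
The span 'which waited this tiny committee' is the RelC node built by RelC → Rel VP.
Its mother is the NP built by NP → NP RelC.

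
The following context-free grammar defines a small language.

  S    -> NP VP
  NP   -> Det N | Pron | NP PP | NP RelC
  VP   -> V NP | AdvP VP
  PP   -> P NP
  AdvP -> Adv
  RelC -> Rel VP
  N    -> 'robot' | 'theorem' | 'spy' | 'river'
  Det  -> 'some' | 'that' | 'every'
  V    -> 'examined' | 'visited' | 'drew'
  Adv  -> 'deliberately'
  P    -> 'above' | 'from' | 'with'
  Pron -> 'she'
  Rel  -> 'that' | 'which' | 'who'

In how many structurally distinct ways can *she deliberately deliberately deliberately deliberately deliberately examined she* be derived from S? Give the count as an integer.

1

[S [NP [Pron she]] [VP [AdvP [Adv deliberately]] [VP [AdvP [Adv deliberately]] [VP [AdvP [Adv deliberately]] [VP [AdvP [Adv deliberately]] [VP [AdvP [Adv deliberately]] [VP [V examined] [NP [Pron she]]]]]]]]]
No rule offers an alternative attachment or grouping for any span, so this is the only derivation.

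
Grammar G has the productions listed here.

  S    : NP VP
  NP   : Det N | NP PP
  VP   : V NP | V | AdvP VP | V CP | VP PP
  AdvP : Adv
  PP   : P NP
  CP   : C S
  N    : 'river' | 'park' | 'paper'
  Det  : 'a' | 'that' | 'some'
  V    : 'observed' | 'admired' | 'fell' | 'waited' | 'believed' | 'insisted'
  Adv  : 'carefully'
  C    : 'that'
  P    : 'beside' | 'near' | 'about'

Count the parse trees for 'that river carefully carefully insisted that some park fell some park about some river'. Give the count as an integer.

Two of the 5 distinct bracketings:
[S [NP [Det that] [N river]] [VP [AdvP [Adv carefully]] [VP [AdvP [Adv carefully]] [VP [V insisted] [CP [C that] [S [NP [Det some] [N park]] [VP [V fell] [NP [NP [Det some] [N park]] [PP [P about] [NP [Det some] [N river]]]]]]]]]]]
[S [NP [Det that] [N river]] [VP [AdvP [Adv carefully]] [VP [AdvP [Adv carefully]] [VP [V insisted] [CP [C that] [S [NP [Det some] [N park]] [VP [VP [V fell] [NP [Det some] [N park]]] [PP [P about] [NP [Det some] [N river]]]]]]]]]]
The difference turns on whether NP → NP PP is used at the relevant span, versus an alternative expansion of NP.

5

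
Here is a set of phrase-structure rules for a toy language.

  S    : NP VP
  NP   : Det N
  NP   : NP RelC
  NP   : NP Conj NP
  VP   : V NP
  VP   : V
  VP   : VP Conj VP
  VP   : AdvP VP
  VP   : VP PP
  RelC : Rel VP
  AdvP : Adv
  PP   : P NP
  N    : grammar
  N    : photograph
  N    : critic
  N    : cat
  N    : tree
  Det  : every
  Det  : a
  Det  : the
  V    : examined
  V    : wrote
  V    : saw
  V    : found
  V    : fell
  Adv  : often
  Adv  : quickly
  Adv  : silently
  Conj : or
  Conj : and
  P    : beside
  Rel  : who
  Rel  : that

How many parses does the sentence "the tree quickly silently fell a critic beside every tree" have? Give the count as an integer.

3

Two of the 3 distinct bracketings:
[S [NP [Det the] [N tree]] [VP [AdvP [Adv quickly]] [VP [AdvP [Adv silently]] [VP [VP [V fell] [NP [Det a] [N critic]]] [PP [P beside] [NP [Det every] [N tree]]]]]]]
[S [NP [Det the] [N tree]] [VP [AdvP [Adv quickly]] [VP [VP [AdvP [Adv silently]] [VP [V fell] [NP [Det a] [N critic]]]] [PP [P beside] [NP [Det every] [N tree]]]]]]
The trees differ in how a recursive rule is bracketed over the same span.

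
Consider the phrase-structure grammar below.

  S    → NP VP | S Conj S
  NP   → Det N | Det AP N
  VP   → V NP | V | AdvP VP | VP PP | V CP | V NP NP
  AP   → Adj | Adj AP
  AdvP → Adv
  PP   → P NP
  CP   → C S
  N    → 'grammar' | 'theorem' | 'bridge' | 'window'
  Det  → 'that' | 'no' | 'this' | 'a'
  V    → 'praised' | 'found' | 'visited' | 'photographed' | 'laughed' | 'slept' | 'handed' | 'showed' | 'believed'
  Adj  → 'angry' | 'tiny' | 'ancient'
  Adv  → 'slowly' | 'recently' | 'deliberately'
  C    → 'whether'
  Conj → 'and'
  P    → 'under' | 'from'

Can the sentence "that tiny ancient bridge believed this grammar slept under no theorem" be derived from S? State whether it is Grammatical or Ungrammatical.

Ungrammatical

For S → NP VP, the only prefix that parses as NP is 'that tiny ancient bridge', but the remainder 'believed this grammar slept under no theorem' is not a VP under these rules. The alternative S rule S → S Conj S likewise has no satisfying split.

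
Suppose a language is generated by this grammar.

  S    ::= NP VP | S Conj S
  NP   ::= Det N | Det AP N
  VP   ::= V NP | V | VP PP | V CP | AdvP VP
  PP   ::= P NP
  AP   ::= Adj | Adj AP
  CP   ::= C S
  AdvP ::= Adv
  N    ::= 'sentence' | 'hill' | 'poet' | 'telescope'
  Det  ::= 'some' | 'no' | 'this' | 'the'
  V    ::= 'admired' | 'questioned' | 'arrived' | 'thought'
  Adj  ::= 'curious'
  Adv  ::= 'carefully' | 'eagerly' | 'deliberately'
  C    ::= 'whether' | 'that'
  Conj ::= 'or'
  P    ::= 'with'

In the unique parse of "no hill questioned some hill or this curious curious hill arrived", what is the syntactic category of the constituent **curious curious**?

AP

S
  S
    NP
      Det: no
      N: hill
    VP
      V: questioned
      NP
        Det: some
        N: hill
  Conj: or
  S
    NP
      Det: this
      AP
        Adj: curious
        AP
          Adj: curious
      N: hill
    VP
      V: arrived
The span 'curious curious' is the AP node built by AP → Adj AP.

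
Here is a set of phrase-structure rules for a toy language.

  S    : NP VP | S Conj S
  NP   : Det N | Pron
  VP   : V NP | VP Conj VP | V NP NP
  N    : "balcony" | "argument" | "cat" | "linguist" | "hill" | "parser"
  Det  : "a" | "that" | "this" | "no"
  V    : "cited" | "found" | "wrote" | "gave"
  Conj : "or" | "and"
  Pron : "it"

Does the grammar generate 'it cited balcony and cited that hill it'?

A V word can never sit immediately before an N word in any string this grammar generates, so the substring 'cited balcony' rules out a derivation.

Ungrammatical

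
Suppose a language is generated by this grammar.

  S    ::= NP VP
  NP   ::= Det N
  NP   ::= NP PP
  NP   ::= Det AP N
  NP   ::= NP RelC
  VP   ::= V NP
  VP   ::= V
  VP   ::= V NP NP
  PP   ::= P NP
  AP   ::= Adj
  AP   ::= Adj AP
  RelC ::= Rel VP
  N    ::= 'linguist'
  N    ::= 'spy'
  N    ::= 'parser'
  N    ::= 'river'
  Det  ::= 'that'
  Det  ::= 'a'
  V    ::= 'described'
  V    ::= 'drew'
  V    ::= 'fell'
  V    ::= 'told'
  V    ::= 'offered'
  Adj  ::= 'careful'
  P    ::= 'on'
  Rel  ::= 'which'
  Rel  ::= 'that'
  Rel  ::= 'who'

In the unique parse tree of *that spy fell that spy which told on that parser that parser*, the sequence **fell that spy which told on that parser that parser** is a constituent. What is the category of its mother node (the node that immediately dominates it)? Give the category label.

S

S
  NP
    Det: that
    N: spy
  VP
    V: fell
    NP
      NP
        NP
          Det: that
          N: spy
        RelC
          Rel: which
          VP
            V: told
      PP
        P: on
        NP
          Det: that
          N: parser
    NP
      Det: that
      N: parser
The span 'fell that spy which told on that parser that parser' is the VP node built by VP → V NP NP.
Its mother is the S built by S → NP VP.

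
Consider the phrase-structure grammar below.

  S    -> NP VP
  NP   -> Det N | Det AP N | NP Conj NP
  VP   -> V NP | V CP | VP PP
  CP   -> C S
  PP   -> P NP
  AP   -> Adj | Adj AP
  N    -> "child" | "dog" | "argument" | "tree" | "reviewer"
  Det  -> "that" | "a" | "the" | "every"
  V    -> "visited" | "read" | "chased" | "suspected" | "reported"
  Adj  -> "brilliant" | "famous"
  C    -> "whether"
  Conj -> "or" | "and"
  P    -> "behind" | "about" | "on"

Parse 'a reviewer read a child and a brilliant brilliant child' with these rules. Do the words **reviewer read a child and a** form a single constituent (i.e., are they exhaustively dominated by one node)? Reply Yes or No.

No

[S [NP [Det a] [N reviewer]] [VP [V read] [NP [NP [Det a] [N child]] [Conj and] [NP [Det a] [AP [Adj brilliant] [AP [Adj brilliant]]] [N child]]]]]
The smallest constituent containing 'reviewer read a child and a' is the S spanning 'a reviewer read a child and a brilliant brilliant child'; no single node in the tree dominates exactly the given words.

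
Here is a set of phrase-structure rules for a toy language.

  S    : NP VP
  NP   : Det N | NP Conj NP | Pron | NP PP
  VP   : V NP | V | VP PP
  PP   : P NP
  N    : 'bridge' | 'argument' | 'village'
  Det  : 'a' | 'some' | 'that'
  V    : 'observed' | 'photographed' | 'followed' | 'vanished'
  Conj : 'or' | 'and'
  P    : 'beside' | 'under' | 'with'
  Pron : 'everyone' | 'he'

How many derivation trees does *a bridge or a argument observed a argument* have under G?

[S [NP [NP [Det a] [N bridge]] [Conj or] [NP [Det a] [N argument]]] [VP [V observed] [NP [Det a] [N argument]]]]
No rule offers an alternative attachment or grouping for any span, so this is the only derivation.

1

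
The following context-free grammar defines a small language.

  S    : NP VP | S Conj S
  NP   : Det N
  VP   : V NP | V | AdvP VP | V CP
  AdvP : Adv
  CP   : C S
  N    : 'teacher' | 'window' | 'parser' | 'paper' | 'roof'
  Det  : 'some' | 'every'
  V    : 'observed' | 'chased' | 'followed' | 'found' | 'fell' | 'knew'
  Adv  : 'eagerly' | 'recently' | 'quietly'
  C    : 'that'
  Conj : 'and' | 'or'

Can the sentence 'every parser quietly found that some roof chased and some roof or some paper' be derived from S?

For S → NP VP, the only prefix that parses as NP is 'every parser', but the remainder 'quietly found that some roof chased and some roof or some paper' is not a VP under these rules. The alternative S rule S → S Conj S likewise has no satisfying split.

Ungrammatical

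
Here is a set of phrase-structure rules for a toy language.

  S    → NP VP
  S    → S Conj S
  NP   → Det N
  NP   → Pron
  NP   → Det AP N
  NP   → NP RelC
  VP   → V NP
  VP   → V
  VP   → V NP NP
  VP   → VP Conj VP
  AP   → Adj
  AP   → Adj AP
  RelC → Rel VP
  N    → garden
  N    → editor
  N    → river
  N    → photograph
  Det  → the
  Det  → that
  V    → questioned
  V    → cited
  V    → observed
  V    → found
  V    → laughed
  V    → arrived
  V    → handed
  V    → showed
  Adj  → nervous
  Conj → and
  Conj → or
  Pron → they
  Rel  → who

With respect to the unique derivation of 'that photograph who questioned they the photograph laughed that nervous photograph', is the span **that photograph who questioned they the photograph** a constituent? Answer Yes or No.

Yes

[S [NP [NP [Det that] [N photograph]] [RelC [Rel who] [VP [V questioned] [NP [Pron they]] [NP [Det the] [N photograph]]]]] [VP [V laughed] [NP [Det that] [AP [Adj nervous]] [N photograph]]]]
The words 'that photograph who questioned they the photograph' are exhaustively dominated by a single NP node (built by NP → NP RelC), so they form a constituent.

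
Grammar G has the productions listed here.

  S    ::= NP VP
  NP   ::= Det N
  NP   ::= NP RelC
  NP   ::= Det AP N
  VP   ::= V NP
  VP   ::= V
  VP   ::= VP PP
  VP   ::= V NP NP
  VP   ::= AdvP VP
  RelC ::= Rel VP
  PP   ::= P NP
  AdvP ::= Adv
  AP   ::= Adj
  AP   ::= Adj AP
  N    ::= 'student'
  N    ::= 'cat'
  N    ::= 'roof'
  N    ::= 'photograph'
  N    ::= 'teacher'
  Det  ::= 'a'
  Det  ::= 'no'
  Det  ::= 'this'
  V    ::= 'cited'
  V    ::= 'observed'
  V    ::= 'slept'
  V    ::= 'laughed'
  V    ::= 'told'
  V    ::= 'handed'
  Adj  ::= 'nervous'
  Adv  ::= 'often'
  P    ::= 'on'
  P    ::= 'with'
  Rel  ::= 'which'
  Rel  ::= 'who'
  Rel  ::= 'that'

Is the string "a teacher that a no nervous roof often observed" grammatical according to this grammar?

Ungrammatical

A Rel word can never sit immediately before a Det word in any string this grammar generates, so the substring 'that a' rules out a derivation.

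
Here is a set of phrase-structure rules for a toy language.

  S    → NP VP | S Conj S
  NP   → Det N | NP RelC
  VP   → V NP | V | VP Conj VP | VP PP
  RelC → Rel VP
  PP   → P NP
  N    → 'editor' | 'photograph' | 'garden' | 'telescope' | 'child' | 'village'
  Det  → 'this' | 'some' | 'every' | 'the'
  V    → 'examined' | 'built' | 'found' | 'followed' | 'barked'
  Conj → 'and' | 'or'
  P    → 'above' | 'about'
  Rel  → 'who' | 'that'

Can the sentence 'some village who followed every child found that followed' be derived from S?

For S → NP VP, every NP-prefix leaves a non-VP remainder: after 'some village' the remainder is not a VP; after 'some village who followed' the remainder is not a VP; after 'some village who followed every child' the remainder is not a VP. The alternative S rule S → S Conj S likewise has no satisfying split.

Ungrammatical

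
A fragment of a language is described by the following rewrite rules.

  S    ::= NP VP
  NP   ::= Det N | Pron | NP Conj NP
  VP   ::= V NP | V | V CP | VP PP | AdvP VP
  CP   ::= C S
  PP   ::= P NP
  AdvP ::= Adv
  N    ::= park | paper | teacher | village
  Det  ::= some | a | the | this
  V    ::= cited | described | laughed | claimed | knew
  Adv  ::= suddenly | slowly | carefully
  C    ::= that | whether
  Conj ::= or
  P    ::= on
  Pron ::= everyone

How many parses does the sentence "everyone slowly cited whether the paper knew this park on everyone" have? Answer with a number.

Two of the 3 distinct bracketings:
[S [NP [Pron everyone]] [VP [VP [AdvP [Adv slowly]] [VP [V cited] [CP [C whether] [S [NP [Det the] [N paper]] [VP [V knew] [NP [Det this] [N park]]]]]]] [PP [P on] [NP [Pron everyone]]]]]
[S [NP [Pron everyone]] [VP [AdvP [Adv slowly]] [VP [V cited] [CP [C whether] [S [NP [Det the] [N paper]] [VP [VP [V knew] [NP [Det this] [N park]]] [PP [P on] [NP [Pron everyone]]]]]]]]]
The trees differ in how a recursive rule is bracketed over the same span.

3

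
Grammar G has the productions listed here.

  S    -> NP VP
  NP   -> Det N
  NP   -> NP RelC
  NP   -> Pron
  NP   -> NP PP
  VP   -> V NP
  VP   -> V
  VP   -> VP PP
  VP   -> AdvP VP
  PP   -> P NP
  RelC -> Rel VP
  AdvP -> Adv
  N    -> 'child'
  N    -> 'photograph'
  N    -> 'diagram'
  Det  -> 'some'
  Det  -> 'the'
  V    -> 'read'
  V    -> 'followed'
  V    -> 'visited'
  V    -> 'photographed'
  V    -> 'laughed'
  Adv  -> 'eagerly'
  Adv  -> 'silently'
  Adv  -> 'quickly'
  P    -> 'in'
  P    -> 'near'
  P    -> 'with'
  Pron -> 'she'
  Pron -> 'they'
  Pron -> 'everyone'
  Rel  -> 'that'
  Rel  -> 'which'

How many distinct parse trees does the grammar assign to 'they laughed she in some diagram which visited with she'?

Two of the 10 distinct bracketings:
[S [NP [Pron they]] [VP [V laughed] [NP [NP [NP [Pron she]] [PP [P in] [NP [Det some] [N diagram]]]] [RelC [Rel which] [VP [VP [V visited]] [PP [P with] [NP [Pron she]]]]]]]]
[S [NP [Pron they]] [VP [V laughed] [NP [NP [Pron she]] [PP [P in] [NP [NP [Det some] [N diagram]] [RelC [Rel which] [VP [VP [V visited]] [PP [P with] [NP [Pron she]]]]]]]]]]
The trees differ in how a recursive rule is bracketed over the same span.

10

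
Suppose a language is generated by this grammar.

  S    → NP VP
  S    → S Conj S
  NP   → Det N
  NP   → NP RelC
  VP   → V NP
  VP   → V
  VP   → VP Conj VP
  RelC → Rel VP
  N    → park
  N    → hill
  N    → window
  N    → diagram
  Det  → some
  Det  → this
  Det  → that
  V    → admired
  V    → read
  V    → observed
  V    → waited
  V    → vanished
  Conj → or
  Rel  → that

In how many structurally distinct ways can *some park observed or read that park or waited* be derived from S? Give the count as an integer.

2

The two bracketings:
[S [NP [Det some] [N park]] [VP [VP [V observed]] [Conj or] [VP [VP [V read] [NP [Det that] [N park]]] [Conj or] [VP [V waited]]]]]
[S [NP [Det some] [N park]] [VP [VP [VP [V observed]] [Conj or] [VP [V read] [NP [Det that] [N park]]]] [Conj or] [VP [V waited]]]]
The trees differ in how a recursive rule is bracketed over the same span.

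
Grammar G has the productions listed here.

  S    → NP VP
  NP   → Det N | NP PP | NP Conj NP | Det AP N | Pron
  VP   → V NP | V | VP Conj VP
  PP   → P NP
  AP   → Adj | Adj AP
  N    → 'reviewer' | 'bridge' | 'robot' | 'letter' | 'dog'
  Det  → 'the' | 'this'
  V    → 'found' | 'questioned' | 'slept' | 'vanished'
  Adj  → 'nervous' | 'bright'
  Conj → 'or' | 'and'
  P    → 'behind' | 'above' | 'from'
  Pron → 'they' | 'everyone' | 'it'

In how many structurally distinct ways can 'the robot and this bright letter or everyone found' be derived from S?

2

The two bracketings:
[S [NP [NP [Det the] [N robot]] [Conj and] [NP [NP [Det this] [AP [Adj bright]] [N letter]] [Conj or] [NP [Pron everyone]]]] [VP [V found]]]
[S [NP [NP [NP [Det the] [N robot]] [Conj and] [NP [Det this] [AP [Adj bright]] [N letter]]] [Conj or] [NP [Pron everyone]]] [VP [V found]]]
The trees differ in how a recursive rule is bracketed over the same span.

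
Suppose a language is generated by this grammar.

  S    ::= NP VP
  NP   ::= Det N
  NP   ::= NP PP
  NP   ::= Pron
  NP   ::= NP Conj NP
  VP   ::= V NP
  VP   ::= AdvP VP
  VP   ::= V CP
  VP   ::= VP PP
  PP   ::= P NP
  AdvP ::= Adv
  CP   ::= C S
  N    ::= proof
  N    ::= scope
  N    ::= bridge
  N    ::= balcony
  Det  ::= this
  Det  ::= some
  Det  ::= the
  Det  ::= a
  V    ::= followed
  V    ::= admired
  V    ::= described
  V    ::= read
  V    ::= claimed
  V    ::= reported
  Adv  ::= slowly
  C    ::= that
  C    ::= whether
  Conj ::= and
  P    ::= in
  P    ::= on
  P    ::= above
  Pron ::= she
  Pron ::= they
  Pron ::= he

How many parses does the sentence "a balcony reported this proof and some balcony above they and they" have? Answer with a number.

Two of the 6 distinct bracketings:
[S [NP [Det a] [N balcony]] [VP [V reported] [NP [NP [NP [Det this] [N proof]] [Conj and] [NP [Det some] [N balcony]]] [PP [P above] [NP [NP [Pron they]] [Conj and] [NP [Pron they]]]]]]]
[S [NP [Det a] [N balcony]] [VP [V reported] [NP [NP [Det this] [N proof]] [Conj and] [NP [NP [Det some] [N balcony]] [PP [P above] [NP [NP [Pron they]] [Conj and] [NP [Pron they]]]]]]]]
The trees differ in how a recursive rule is bracketed over the same span.

6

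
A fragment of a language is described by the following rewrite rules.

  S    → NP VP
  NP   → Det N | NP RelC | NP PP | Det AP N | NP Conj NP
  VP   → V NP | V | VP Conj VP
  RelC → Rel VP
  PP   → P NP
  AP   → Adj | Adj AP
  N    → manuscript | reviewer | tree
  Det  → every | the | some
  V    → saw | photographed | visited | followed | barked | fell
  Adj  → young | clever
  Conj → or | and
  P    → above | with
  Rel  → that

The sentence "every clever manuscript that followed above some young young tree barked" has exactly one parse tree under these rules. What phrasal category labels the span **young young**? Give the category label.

S
  NP
    NP
      NP
        Det: every
        AP
          Adj: clever
        N: manuscript
      RelC
        Rel: that
        VP
          V: followed
    PP
      P: above
      NP
        Det: some
        AP
          Adj: young
          AP
            Adj: young
        N: tree
  VP
    V: barked
The span 'young young' is the AP node built by AP → Adj AP.

AP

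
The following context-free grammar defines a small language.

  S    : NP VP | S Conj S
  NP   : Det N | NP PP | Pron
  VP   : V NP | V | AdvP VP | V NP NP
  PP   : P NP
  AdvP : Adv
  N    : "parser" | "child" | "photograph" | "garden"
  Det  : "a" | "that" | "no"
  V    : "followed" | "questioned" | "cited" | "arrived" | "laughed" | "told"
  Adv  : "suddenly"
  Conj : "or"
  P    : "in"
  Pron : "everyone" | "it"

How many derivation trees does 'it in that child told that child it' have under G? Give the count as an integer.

1

[S [NP [NP [Pron it]] [PP [P in] [NP [Det that] [N child]]]] [VP [V told] [NP [Det that] [N child]] [NP [Pron it]]]]
No rule offers an alternative attachment or grouping for any span, so this is the only derivation.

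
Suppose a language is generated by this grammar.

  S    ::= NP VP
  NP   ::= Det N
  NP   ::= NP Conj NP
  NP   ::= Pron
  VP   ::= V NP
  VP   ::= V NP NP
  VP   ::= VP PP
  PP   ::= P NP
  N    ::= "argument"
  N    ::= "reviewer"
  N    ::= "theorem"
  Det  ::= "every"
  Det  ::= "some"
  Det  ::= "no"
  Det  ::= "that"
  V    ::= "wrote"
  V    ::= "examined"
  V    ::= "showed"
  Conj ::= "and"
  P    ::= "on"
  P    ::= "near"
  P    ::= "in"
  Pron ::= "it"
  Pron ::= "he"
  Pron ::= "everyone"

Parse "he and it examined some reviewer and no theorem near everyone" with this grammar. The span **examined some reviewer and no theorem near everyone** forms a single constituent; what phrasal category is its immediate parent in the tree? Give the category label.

S

[S [NP [NP [Pron he]] [Conj and] [NP [Pron it]]] [VP [VP [V examined] [NP [NP [Det some] [N reviewer]] [Conj and] [NP [Det no] [N theorem]]]] [PP [P near] [NP [Pron everyone]]]]]
The span 'examined some reviewer and no theorem near everyone' is the VP node built by VP → VP PP.
Its mother is the S built by S → NP VP.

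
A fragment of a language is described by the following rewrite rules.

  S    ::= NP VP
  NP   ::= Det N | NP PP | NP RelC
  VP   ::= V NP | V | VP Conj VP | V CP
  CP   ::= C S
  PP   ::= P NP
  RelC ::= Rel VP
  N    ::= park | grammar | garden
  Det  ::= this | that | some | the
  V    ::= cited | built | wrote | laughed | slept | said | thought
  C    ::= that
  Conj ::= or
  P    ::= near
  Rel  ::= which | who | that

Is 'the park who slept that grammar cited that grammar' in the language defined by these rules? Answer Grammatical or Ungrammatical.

Grammatical

[S [NP [NP [Det the] [N park]] [RelC [Rel who] [VP [V slept] [NP [Det that] [N grammar]]]]] [VP [V cited] [NP [Det that] [N grammar]]]]
The bracketing above is licensed at every node by one of the given productions, with S at the root.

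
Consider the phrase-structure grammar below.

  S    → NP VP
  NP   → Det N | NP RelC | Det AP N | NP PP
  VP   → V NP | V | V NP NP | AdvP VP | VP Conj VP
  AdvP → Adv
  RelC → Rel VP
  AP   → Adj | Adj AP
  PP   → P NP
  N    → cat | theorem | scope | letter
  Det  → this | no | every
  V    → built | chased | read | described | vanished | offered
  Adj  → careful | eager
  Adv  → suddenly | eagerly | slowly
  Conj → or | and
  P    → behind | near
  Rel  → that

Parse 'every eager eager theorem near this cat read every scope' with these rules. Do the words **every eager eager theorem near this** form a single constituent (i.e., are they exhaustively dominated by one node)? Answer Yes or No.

[S [NP [NP [Det every] [AP [Adj eager] [AP [Adj eager]]] [N theorem]] [PP [P near] [NP [Det this] [N cat]]]] [VP [V read] [NP [Det every] [N scope]]]]
The smallest constituent containing 'every eager eager theorem near this' is the NP spanning 'every eager eager theorem near this cat'; no single node in the tree dominates exactly the given words.

No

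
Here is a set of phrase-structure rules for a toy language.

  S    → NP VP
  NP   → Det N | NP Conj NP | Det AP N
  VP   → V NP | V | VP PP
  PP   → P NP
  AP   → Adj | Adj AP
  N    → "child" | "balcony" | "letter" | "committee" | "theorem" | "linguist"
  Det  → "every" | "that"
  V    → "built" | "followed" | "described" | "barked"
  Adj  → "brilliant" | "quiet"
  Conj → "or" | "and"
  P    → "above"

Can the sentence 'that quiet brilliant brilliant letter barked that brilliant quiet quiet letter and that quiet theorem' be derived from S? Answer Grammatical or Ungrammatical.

Grammatical

S
  NP
    Det: that
    AP
      Adj: quiet
      AP
        Adj: brilliant
        AP
          Adj: brilliant
    N: letter
  VP
    V: barked
    NP
      NP
        Det: that
        AP
          Adj: brilliant
          AP
            Adj: quiet
            AP
              Adj: quiet
        N: letter
      Conj: and
      NP
        Det: that
        AP
          Adj: quiet
        N: theorem
Each bracket corresponds to one application of a listed rule, so the string is derivable from S.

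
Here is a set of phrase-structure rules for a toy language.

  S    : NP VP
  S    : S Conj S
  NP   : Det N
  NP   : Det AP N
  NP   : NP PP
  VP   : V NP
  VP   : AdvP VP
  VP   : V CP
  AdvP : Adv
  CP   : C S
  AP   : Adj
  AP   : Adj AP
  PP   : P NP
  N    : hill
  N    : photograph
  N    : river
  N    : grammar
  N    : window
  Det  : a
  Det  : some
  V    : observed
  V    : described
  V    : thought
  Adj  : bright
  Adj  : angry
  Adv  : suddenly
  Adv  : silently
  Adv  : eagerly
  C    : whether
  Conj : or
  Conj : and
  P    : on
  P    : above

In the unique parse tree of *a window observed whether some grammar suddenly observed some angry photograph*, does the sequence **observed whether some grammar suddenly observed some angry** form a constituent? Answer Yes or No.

No

[S [NP [Det a] [N window]] [VP [V observed] [CP [C whether] [S [NP [Det some] [N grammar]] [VP [AdvP [Adv suddenly]] [VP [V observed] [NP [Det some] [AP [Adj angry]] [N photograph]]]]]]]]
The smallest constituent containing 'observed whether some grammar suddenly observed some angry' is the VP spanning 'observed whether some grammar suddenly observed some angry photograph'; no single node in the tree dominates exactly the given words.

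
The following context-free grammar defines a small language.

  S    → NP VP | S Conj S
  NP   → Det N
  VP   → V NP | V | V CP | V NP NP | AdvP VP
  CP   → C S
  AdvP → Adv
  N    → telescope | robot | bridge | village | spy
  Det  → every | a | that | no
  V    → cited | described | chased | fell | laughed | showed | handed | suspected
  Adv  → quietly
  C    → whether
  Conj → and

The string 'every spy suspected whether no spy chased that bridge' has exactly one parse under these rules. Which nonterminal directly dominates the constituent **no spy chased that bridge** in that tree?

S
  NP
    Det: every
    N: spy
  VP
    V: suspected
    CP
      C: whether
      S
        NP
          Det: no
          N: spy
        VP
          V: chased
          NP
            Det: that
            N: bridge
The span 'no spy chased that bridge' is the S node built by S → NP VP.
Its mother is the CP built by CP → C S.

CP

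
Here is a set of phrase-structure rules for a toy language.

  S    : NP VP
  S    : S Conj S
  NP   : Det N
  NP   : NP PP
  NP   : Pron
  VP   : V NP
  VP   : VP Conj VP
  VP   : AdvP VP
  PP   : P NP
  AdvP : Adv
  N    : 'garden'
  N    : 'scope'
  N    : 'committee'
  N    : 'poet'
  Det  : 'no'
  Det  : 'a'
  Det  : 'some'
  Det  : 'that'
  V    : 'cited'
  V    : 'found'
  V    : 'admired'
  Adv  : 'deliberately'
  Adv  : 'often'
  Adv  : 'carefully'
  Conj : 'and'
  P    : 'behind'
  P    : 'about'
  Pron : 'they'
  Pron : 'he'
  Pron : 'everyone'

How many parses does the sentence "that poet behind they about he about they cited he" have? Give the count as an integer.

5

Two of the 5 distinct bracketings:
[S [NP [NP [Det that] [N poet]] [PP [P behind] [NP [NP [Pron they]] [PP [P about] [NP [NP [Pron he]] [PP [P about] [NP [Pron they]]]]]]]] [VP [V cited] [NP [Pron he]]]]
[S [NP [NP [Det that] [N poet]] [PP [P behind] [NP [NP [NP [Pron they]] [PP [P about] [NP [Pron he]]]] [PP [P about] [NP [Pron they]]]]]] [VP [V cited] [NP [Pron he]]]]
The trees differ in how a recursive rule is bracketed over the same span.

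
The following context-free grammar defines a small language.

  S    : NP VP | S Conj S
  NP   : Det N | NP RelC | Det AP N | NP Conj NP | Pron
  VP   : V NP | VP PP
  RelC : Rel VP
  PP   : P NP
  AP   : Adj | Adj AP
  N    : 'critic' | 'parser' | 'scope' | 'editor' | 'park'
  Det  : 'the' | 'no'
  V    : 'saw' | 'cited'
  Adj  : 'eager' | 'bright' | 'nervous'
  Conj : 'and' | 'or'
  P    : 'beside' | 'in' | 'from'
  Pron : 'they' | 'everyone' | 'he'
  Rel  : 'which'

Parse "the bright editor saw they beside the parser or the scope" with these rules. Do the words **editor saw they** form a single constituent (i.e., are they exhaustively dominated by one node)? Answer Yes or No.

[S [NP [Det the] [AP [Adj bright]] [N editor]] [VP [VP [V saw] [NP [Pron they]]] [PP [P beside] [NP [NP [Det the] [N parser]] [Conj or] [NP [Det the] [N scope]]]]]]
The smallest constituent containing 'editor saw they' is the S spanning 'the bright editor saw they beside the parser or the scope'; no single node in the tree dominates exactly the given words.

No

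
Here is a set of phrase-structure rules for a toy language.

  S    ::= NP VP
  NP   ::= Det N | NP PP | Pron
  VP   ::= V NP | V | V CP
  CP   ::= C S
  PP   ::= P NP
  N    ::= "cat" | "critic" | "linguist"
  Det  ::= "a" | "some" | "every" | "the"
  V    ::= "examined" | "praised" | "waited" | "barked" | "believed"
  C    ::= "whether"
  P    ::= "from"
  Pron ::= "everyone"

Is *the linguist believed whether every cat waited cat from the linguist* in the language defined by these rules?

Ungrammatical

A V word can never sit immediately before an N word in any string this grammar generates, so the substring 'waited cat' rules out a derivation.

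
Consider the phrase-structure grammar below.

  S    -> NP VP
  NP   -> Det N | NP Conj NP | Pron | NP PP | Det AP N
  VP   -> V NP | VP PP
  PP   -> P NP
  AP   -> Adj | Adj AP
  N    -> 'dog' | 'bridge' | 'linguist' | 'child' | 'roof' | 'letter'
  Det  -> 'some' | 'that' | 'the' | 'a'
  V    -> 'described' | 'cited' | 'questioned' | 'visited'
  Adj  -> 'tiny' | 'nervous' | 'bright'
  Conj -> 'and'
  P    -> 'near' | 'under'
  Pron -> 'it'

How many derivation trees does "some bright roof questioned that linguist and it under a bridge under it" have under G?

Two of the 9 distinct bracketings:
[S [NP [Det some] [AP [Adj bright]] [N roof]] [VP [V questioned] [NP [NP [Det that] [N linguist]] [Conj and] [NP [NP [Pron it]] [PP [P under] [NP [NP [Det a] [N bridge]] [PP [P under] [NP [Pron it]]]]]]]]]
[S [NP [Det some] [AP [Adj bright]] [N roof]] [VP [V questioned] [NP [NP [Det that] [N linguist]] [Conj and] [NP [NP [NP [Pron it]] [PP [P under] [NP [Det a] [N bridge]]]] [PP [P under] [NP [Pron it]]]]]]]
The trees differ in how a recursive rule is bracketed over the same span.

9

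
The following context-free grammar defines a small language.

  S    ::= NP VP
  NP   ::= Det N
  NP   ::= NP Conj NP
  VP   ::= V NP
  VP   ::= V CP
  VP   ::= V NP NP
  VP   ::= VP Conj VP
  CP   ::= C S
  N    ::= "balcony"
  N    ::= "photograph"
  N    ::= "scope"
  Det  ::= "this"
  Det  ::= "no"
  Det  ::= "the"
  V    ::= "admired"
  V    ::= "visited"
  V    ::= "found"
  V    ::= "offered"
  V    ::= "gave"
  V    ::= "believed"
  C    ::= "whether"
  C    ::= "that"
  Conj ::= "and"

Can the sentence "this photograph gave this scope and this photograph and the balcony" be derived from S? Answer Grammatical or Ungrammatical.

S
  NP
    Det: this
    N: photograph
  VP
    V: gave
    NP
      NP
        Det: this
        N: scope
      Conj: and
      NP
        NP
          Det: this
          N: photograph
        Conj: and
        NP
          Det: the
          N: balcony
The bracketing above is licensed at every node by one of the given productions, with S at the root.

Grammatical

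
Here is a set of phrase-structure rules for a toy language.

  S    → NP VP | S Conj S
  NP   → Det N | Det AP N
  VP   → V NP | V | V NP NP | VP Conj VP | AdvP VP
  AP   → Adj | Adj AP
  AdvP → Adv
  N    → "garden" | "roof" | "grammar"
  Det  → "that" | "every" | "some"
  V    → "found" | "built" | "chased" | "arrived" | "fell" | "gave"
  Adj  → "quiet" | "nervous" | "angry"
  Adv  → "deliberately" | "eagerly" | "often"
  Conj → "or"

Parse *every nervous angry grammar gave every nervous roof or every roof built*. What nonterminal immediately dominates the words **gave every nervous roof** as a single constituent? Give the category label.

VP

S
  S
    NP
      Det: every
      AP
        Adj: nervous
        AP
          Adj: angry
      N: grammar
    VP
      V: gave
      NP
        Det: every
        AP
          Adj: nervous
        N: roof
  Conj: or
  S
    NP
      Det: every
      N: roof
    VP
      V: built
The span 'gave every nervous roof' is the VP node built by VP → V NP.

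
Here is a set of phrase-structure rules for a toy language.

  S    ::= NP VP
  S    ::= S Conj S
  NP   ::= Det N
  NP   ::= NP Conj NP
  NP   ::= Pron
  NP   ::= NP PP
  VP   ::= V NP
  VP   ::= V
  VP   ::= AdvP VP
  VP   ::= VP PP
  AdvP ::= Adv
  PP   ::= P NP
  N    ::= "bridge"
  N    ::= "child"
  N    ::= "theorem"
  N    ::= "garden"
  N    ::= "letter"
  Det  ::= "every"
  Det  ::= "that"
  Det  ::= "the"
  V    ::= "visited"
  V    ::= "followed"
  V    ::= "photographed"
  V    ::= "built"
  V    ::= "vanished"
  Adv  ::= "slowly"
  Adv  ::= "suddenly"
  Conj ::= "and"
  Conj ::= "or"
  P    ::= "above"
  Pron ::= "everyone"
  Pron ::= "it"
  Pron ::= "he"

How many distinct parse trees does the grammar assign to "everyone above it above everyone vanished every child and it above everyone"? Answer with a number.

6

Two of the 6 distinct bracketings:
[S [NP [NP [Pron everyone]] [PP [P above] [NP [NP [Pron it]] [PP [P above] [NP [Pron everyone]]]]]] [VP [V vanished] [NP [NP [Det every] [N child]] [Conj and] [NP [NP [Pron it]] [PP [P above] [NP [Pron everyone]]]]]]]
[S [NP [NP [Pron everyone]] [PP [P above] [NP [NP [Pron it]] [PP [P above] [NP [Pron everyone]]]]]] [VP [V vanished] [NP [NP [NP [Det every] [N child]] [Conj and] [NP [Pron it]]] [PP [P above] [NP [Pron everyone]]]]]]
The trees differ in how a recursive rule is bracketed over the same span.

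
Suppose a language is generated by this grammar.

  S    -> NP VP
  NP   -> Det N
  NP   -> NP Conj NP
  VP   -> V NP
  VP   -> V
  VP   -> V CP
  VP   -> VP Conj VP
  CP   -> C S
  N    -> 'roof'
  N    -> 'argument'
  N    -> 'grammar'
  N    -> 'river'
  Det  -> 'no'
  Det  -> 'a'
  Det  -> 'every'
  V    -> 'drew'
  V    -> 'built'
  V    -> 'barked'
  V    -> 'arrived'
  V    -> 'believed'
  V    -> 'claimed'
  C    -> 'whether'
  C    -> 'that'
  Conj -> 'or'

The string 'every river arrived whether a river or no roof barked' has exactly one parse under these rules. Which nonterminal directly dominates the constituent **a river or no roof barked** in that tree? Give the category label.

CP

S
  NP
    Det: every
    N: river
  VP
    V: arrived
    CP
      C: whether
      S
        NP
          NP
            Det: a
            N: river
          Conj: or
          NP
            Det: no
            N: roof
        VP
          V: barked
The span 'a river or no roof barked' is the S node built by S → NP VP.
Its mother is the CP built by CP → C S.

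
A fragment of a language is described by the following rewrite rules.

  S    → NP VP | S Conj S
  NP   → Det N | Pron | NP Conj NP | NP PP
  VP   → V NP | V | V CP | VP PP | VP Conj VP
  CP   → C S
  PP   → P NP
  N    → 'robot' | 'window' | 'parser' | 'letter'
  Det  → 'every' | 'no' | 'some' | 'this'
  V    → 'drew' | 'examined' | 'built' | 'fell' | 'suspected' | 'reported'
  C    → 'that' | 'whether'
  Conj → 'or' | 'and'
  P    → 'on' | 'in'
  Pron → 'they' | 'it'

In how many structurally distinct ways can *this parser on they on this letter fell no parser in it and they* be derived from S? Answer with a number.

Two of the 6 distinct bracketings:
[S [NP [NP [Det this] [N parser]] [PP [P on] [NP [NP [Pron they]] [PP [P on] [NP [Det this] [N letter]]]]]] [VP [V fell] [NP [NP [NP [Det no] [N parser]] [PP [P in] [NP [Pron it]]]] [Conj and] [NP [Pron they]]]]]
[S [NP [NP [Det this] [N parser]] [PP [P on] [NP [NP [Pron they]] [PP [P on] [NP [Det this] [N letter]]]]]] [VP [V fell] [NP [NP [Det no] [N parser]] [PP [P in] [NP [NP [Pron it]] [Conj and] [NP [Pron they]]]]]]]
The trees differ in how a recursive rule is bracketed over the same span.

6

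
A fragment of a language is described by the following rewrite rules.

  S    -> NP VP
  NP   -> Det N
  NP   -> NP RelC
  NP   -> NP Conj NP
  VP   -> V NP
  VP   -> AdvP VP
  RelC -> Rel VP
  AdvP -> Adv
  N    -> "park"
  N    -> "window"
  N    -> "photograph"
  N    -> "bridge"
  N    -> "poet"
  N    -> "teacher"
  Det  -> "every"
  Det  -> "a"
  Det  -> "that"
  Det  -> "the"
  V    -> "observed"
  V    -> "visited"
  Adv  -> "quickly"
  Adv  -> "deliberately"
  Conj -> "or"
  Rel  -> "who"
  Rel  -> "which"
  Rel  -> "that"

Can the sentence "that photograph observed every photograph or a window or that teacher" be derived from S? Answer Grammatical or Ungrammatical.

Grammatical

S
  NP
    Det: that
    N: photograph
  VP
    V: observed
    NP
      NP
        Det: every
        N: photograph
      Conj: or
      NP
        NP
          Det: a
          N: window
        Conj: or
        NP
          Det: that
          N: teacher
Each bracket corresponds to one application of a listed rule, so the string is derivable from S.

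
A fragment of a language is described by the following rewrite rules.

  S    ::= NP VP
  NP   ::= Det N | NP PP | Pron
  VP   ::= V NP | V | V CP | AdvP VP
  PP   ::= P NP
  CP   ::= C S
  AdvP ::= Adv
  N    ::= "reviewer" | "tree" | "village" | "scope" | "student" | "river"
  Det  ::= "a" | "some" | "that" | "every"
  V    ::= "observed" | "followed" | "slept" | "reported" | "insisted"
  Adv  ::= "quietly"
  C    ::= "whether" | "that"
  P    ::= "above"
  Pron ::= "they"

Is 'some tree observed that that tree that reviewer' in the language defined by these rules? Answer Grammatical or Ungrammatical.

An N word can never sit immediately before a C/Det word in any string this grammar generates, so the substring 'tree that' rules out a derivation.

Ungrammatical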